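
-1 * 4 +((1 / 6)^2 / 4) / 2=-1151 / 288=-4.00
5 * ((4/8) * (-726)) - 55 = -1870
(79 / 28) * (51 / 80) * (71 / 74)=286059 / 165760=1.73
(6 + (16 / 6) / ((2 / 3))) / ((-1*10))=-1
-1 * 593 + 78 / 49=-28979 / 49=-591.41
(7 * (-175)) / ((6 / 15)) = -6125 / 2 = -3062.50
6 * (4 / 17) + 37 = 653 / 17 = 38.41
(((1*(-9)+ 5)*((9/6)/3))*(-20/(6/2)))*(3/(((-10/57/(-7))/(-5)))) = -7980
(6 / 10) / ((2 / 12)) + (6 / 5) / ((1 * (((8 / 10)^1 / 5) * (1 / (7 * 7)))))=3711 / 10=371.10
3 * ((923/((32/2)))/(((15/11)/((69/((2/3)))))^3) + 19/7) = 8475130031457/112000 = 75670803.85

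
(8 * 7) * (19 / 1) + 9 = 1073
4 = 4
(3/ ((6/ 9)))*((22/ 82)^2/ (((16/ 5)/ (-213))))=-1159785/ 53792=-21.56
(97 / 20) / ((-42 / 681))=-22019 / 280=-78.64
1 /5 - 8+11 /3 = -4.13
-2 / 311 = -0.01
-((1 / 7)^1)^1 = -1 / 7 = -0.14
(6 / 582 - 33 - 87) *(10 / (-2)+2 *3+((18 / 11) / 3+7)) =-1094066 / 1067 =-1025.37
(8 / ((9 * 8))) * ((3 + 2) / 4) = 5 / 36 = 0.14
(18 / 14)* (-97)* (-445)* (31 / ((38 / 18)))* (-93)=-10080020295 / 133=-75789626.28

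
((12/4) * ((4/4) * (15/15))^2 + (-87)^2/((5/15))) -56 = 22654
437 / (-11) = -437 / 11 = -39.73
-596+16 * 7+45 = -439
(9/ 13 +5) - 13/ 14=867/ 182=4.76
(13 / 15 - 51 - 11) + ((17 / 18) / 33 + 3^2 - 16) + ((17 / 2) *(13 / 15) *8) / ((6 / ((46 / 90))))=-2810413 / 44550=-63.08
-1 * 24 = -24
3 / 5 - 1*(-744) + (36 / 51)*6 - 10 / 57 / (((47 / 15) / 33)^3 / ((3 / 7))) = 775827955059 / 1173719015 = 661.00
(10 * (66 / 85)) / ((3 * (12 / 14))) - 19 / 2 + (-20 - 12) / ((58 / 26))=-61601 / 2958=-20.83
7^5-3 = 16804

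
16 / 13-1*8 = -88 / 13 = -6.77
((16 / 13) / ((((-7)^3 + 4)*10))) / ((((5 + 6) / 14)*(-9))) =112 / 2181465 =0.00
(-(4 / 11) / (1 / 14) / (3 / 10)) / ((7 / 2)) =-160 / 33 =-4.85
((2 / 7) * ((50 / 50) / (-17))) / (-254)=1 / 15113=0.00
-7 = -7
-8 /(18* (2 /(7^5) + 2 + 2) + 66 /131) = -8806868 /79818801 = -0.11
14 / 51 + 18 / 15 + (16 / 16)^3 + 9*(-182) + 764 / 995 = -82955777 / 50745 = -1634.76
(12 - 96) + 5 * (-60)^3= -1080084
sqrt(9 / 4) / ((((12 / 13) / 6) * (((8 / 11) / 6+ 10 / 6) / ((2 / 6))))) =429 / 236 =1.82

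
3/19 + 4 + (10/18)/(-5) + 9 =2231/171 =13.05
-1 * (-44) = 44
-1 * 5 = -5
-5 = -5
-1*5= -5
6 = 6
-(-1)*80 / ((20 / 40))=160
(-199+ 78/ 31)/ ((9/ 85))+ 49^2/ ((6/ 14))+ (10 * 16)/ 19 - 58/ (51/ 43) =333989050/ 90117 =3706.17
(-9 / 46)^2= 81 / 2116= 0.04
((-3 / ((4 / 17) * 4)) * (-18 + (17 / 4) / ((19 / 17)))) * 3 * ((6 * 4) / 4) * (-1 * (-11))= 8960.31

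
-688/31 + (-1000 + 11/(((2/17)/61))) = 290241/62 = 4681.31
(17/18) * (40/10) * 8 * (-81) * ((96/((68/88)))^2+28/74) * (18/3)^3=-5133533988096/629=-8161421284.73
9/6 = 1.50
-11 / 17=-0.65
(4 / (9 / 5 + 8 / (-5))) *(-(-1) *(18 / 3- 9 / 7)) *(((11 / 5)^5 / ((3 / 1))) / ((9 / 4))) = 28344976 / 39375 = 719.87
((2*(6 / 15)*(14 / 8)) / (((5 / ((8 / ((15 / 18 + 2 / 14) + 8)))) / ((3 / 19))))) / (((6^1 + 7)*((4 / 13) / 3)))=0.03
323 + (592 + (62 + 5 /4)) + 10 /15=11747 /12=978.92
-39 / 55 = -0.71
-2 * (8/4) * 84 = -336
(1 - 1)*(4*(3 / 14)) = 0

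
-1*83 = -83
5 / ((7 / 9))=45 / 7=6.43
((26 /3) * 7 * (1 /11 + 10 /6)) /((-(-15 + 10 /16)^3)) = 5404672 /150566625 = 0.04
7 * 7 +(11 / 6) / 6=1775 / 36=49.31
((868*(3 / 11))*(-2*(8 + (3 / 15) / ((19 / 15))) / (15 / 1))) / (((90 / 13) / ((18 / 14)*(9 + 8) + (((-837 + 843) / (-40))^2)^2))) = -33981747059 / 41800000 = -812.96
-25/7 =-3.57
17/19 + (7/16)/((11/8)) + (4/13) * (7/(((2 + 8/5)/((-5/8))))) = 82063/97812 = 0.84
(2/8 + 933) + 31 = 3857/4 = 964.25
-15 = -15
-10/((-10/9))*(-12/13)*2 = -216/13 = -16.62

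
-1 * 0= 0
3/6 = 1/2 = 0.50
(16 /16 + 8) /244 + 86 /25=21209 /6100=3.48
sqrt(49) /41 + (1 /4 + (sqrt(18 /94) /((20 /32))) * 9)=69 /164 + 216 * sqrt(47) /235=6.72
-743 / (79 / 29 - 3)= 21547 / 8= 2693.38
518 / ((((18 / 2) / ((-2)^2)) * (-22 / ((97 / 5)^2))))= -9747724 / 2475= -3938.47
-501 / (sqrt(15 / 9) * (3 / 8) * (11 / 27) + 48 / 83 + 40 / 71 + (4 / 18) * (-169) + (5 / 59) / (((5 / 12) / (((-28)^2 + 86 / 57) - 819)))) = 11.64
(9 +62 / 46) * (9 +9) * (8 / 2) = 17136 / 23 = 745.04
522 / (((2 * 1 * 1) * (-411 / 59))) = -5133 / 137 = -37.47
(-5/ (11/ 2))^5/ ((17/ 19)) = -1900000/ 2737867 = -0.69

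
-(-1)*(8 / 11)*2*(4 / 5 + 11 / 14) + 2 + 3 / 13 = 22709 / 5005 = 4.54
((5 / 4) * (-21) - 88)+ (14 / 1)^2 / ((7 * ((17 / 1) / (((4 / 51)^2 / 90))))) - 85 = -199.25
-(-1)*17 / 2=17 / 2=8.50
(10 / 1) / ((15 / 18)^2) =14.40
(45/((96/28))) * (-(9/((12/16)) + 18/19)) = -12915/76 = -169.93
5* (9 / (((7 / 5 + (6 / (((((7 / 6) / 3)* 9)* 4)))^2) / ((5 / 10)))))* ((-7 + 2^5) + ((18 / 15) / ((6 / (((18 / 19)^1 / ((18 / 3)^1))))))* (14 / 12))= 10489185 / 29488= 355.71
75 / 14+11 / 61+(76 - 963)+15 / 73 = -881.26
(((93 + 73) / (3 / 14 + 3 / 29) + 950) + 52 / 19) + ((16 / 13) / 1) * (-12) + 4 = 46660726 / 31863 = 1464.42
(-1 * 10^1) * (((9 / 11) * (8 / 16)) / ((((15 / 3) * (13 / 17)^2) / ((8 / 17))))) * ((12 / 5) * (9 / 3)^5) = -3569184 / 9295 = -383.99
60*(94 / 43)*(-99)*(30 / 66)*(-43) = 253800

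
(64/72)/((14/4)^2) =32/441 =0.07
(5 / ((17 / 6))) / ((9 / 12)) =40 / 17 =2.35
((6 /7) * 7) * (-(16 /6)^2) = -128 /3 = -42.67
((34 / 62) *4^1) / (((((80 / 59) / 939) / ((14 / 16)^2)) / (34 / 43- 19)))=-36134692839 / 1706240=-21177.97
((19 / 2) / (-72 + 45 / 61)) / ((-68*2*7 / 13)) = 15067 / 8276688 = 0.00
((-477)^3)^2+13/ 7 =82453351699298236/ 7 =11779050242756890.86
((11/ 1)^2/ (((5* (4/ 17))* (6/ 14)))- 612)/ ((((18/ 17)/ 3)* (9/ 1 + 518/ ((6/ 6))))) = -22321/ 11160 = -2.00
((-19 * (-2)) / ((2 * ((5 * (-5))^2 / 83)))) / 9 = 1577 / 5625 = 0.28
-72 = -72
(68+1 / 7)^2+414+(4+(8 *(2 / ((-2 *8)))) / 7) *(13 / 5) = 1241532 / 245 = 5067.48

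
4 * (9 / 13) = 36 / 13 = 2.77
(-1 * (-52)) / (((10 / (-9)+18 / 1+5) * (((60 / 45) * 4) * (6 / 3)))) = 351 / 1576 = 0.22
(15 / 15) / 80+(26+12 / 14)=15047 / 560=26.87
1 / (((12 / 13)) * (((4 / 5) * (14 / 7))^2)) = 0.42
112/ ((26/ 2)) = 112/ 13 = 8.62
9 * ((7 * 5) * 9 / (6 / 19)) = 17955 / 2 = 8977.50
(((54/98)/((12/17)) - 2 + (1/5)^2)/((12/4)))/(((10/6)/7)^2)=-17337/2500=-6.93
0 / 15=0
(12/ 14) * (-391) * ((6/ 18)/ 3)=-37.24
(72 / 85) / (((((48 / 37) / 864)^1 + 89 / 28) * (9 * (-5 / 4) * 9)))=-33152 / 12601675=-0.00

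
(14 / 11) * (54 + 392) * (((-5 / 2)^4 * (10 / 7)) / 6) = 5279.36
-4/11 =-0.36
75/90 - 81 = -481/6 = -80.17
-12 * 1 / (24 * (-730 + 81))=1 / 1298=0.00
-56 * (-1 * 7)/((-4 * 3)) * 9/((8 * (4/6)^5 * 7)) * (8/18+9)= -48195/128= -376.52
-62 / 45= -1.38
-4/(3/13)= -52/3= -17.33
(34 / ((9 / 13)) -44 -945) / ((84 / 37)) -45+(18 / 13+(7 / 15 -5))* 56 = -31219963 / 49140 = -635.33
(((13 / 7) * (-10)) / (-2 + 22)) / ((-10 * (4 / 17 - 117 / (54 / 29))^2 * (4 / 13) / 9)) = 3956121 / 5707551500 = 0.00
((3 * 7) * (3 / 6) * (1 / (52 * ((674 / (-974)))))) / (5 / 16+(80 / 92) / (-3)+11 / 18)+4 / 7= 7145030 / 64370033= 0.11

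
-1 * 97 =-97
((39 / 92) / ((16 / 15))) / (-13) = -45 / 1472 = -0.03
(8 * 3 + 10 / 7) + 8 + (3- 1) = 248 / 7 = 35.43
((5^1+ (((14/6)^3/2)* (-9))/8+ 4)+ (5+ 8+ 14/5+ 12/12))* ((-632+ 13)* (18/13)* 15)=-239820.84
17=17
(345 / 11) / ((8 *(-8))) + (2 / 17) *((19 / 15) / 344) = -3779581 / 7719360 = -0.49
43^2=1849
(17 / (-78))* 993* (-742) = 2087617 / 13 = 160585.92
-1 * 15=-15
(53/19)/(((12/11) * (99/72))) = 106/57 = 1.86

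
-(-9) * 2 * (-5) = -90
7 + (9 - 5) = 11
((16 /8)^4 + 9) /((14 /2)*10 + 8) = 25 /78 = 0.32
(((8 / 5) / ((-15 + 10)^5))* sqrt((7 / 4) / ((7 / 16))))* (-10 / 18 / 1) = 16 / 28125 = 0.00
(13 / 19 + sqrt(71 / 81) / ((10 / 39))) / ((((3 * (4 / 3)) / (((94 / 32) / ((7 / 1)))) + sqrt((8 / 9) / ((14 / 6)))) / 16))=-57434 * sqrt(2982) / 7869585-114868 * sqrt(42) / 9968141 + 11496576 / 9968141 + 1916096 * sqrt(71) / 2623195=6.83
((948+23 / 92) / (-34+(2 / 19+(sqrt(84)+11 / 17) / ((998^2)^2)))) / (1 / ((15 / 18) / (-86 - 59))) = 98140905611205703588* sqrt(21) / 10262027175290898278716907645283915+1649964108217550595289274502576602 / 10262027175290898278716907645283915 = 0.16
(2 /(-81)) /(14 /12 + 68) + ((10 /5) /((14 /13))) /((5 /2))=58238 /78435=0.74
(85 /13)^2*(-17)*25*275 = -844421875 /169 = -4996579.14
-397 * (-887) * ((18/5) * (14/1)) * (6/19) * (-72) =-38335260096/95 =-403529053.64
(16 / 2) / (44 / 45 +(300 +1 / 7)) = 2520 / 94853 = 0.03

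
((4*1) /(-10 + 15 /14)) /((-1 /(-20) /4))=-896 /25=-35.84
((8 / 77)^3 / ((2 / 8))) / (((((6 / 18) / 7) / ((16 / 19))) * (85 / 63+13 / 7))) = 442368 / 17879323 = 0.02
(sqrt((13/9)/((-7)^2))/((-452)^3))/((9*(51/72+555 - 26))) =-sqrt(13)/9245148978744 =-0.00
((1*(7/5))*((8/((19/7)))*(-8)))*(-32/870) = 1.21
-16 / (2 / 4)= -32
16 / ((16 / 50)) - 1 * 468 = -418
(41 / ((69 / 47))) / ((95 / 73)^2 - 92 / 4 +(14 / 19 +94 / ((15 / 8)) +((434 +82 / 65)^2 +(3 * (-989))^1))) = 824342610325 / 5505405178722611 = 0.00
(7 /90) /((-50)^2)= 7 /225000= 0.00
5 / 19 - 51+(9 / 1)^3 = 12887 / 19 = 678.26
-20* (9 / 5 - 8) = 124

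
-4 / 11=-0.36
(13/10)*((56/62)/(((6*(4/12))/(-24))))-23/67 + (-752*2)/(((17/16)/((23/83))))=-5959305743/14653235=-406.69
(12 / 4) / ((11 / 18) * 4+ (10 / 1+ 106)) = 27 / 1066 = 0.03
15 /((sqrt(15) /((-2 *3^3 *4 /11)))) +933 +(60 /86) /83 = 856.96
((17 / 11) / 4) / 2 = 17 / 88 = 0.19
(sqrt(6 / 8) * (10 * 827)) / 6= 4135 * sqrt(3) / 6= 1193.67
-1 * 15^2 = -225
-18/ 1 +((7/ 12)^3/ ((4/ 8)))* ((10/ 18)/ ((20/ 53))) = -541693/ 31104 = -17.42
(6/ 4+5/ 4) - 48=-181/ 4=-45.25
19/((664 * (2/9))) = 171/1328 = 0.13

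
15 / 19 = 0.79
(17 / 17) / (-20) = -1 / 20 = -0.05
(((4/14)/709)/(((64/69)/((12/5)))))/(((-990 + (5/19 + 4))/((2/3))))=-437/619680180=-0.00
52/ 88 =13/ 22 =0.59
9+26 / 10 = 58 / 5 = 11.60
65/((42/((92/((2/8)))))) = 11960/21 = 569.52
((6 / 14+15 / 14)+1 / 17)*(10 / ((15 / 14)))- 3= 589 / 51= 11.55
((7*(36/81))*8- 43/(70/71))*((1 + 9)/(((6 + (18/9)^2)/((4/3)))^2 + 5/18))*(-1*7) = 47188/2035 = 23.19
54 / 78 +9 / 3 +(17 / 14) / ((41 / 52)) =19522 / 3731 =5.23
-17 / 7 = -2.43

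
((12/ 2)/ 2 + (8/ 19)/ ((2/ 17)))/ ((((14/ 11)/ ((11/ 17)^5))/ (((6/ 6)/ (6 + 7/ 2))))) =221445125/ 3587978639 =0.06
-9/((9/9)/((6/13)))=-54/13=-4.15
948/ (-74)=-474/ 37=-12.81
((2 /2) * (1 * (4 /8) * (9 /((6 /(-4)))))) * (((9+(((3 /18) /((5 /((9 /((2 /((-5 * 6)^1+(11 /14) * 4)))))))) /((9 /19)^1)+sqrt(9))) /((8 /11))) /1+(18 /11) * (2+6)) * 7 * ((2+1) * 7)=-3472707 /440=-7892.52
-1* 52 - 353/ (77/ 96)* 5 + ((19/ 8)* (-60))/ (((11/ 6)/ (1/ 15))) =-2257.70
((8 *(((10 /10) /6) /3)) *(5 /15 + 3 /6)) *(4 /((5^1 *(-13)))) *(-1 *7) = 56 /351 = 0.16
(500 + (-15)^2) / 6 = 725 / 6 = 120.83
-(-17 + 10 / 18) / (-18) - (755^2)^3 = -185217368568765625.91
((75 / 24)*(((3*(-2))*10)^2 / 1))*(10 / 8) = 28125 / 2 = 14062.50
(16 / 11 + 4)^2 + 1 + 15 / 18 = 22931 / 726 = 31.59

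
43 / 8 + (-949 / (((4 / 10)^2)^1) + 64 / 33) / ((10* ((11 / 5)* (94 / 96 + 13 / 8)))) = -98.12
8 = 8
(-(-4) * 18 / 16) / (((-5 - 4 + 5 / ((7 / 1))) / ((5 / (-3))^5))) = 6.98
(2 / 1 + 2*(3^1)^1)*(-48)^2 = 18432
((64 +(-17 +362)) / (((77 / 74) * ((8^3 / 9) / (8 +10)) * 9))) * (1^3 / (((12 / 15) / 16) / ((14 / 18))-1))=-680985 / 46112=-14.77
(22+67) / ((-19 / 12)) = -1068 / 19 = -56.21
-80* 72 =-5760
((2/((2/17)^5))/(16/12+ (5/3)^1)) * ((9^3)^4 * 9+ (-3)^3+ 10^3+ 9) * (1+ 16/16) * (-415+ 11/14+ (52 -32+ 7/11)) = -218750310988865417049997/3696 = -59185690202615102015.69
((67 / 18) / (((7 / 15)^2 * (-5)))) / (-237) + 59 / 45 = 461803 / 348390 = 1.33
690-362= 328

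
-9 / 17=-0.53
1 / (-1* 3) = -1 / 3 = -0.33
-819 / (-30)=27.30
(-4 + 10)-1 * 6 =0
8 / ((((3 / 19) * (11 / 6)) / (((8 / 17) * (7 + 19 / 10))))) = 108224 / 935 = 115.75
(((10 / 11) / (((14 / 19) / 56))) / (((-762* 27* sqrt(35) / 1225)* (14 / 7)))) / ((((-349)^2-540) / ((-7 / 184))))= 0.00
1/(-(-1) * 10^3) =1/1000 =0.00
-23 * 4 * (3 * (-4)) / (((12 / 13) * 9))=1196 / 9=132.89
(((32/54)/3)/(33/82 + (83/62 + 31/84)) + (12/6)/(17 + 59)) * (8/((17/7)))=776171620/1964780253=0.40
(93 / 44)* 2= 93 / 22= 4.23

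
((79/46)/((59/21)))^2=2752281/7365796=0.37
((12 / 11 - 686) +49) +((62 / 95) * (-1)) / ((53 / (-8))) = -35214369 / 55385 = -635.81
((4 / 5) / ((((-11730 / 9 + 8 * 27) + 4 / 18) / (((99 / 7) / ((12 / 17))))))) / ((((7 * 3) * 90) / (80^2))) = -0.05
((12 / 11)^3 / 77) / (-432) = -4 / 102487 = -0.00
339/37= 9.16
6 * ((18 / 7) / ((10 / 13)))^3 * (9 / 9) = 224.13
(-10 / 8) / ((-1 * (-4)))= -5 / 16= -0.31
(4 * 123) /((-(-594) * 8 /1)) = 41 /396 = 0.10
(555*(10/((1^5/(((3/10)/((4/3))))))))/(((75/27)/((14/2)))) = 62937/20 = 3146.85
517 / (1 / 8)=4136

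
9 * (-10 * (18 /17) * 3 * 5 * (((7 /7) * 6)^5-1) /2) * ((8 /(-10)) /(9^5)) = 311000 /4131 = 75.28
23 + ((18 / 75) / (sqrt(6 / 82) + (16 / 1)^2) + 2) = 1679421101 / 67174325 - 6 * sqrt(123) / 67174325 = 25.00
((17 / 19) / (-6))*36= -102 / 19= -5.37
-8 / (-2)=4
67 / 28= 2.39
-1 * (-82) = 82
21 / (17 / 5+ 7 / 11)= 385 / 74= 5.20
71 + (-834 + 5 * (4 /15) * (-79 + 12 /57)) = -16493 /19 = -868.05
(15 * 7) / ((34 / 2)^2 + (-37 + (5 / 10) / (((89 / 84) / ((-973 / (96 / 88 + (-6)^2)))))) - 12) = 635460 / 1377559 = 0.46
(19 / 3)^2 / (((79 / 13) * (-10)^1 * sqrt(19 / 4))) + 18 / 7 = 18 / 7 -247 * sqrt(19) / 3555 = 2.27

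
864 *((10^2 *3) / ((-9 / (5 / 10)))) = -14400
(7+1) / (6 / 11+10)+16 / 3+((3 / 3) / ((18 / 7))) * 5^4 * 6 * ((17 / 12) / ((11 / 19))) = 41050585 / 11484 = 3574.59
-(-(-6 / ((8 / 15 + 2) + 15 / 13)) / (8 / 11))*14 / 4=-45045 / 5752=-7.83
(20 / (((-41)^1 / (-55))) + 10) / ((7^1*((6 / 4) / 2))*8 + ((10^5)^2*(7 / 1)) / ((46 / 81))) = 17365 / 58117500019803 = 0.00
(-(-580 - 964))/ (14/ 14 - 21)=-386/ 5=-77.20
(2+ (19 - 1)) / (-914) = -10 / 457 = -0.02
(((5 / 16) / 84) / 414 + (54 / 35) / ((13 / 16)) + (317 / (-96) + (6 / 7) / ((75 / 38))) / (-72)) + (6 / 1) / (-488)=42501037751 / 22061894400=1.93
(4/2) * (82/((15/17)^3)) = 805732/3375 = 238.74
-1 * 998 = -998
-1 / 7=-0.14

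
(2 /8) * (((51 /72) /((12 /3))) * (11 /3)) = 187 /1152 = 0.16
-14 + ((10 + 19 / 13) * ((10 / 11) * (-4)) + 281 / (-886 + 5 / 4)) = -28338250 / 506077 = -56.00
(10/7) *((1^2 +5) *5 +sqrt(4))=320/7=45.71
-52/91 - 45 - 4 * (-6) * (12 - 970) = -161263/7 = -23037.57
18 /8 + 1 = 13 /4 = 3.25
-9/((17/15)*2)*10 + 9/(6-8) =-1503/34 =-44.21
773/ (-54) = -773/ 54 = -14.31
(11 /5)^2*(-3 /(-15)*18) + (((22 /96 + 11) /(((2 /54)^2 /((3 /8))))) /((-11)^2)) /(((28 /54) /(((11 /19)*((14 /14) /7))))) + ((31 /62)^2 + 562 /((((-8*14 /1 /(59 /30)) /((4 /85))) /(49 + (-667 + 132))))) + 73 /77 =197667570843 /795872000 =248.37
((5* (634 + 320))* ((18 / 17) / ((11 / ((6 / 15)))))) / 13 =34344 / 2431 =14.13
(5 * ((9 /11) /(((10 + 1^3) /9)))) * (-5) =-2025 /121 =-16.74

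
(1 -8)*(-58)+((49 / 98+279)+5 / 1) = 1381 / 2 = 690.50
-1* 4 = -4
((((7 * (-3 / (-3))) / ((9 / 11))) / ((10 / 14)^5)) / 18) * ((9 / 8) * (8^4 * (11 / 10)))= 1822147712 / 140625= 12957.49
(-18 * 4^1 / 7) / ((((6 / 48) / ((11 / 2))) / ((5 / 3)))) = -5280 / 7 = -754.29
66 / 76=33 / 38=0.87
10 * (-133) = -1330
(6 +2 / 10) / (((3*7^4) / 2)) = 62 / 36015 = 0.00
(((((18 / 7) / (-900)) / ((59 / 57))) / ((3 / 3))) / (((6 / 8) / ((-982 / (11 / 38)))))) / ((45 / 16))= 22688128 / 5110875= 4.44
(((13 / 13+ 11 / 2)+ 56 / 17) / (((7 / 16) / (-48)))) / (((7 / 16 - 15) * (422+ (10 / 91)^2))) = 134464512 / 769024189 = 0.17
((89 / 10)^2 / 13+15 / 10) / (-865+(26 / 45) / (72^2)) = -57567672 / 6558083155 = -0.01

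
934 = 934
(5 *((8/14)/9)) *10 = 200/63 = 3.17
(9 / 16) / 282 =3 / 1504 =0.00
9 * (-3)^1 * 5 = -135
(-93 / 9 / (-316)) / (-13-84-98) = -31 / 184860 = -0.00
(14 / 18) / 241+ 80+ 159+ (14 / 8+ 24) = 2296999 / 8676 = 264.75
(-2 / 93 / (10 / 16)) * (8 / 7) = -128 / 3255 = -0.04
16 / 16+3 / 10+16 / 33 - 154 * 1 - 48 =-66071 / 330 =-200.22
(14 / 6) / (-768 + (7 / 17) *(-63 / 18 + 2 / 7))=-238 / 78471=-0.00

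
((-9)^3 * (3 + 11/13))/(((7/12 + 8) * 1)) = -437400/1339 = -326.66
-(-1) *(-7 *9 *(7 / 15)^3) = -2401 / 375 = -6.40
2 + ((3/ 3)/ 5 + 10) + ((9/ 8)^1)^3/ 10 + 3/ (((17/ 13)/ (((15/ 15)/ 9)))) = 3289403/ 261120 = 12.60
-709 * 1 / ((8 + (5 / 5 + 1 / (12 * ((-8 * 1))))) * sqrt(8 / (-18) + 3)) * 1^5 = -204192 * sqrt(23) / 19849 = -49.34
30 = 30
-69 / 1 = -69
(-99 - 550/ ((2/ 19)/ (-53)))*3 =830478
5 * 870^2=3784500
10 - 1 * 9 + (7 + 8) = 16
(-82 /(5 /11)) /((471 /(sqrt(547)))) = -902 * sqrt(547) /2355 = -8.96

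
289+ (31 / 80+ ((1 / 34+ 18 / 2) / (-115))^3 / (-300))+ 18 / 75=5193872985300193 / 17932941300000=289.63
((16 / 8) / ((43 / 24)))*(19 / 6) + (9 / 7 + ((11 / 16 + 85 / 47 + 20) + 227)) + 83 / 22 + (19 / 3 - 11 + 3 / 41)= 77634179873 / 306254256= 253.50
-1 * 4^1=-4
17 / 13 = 1.31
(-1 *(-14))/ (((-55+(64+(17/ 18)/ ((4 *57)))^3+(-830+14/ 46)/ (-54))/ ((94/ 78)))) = 348702074606592/ 5418160114513956667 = 0.00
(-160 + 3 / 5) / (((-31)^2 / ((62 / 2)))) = -797 / 155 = -5.14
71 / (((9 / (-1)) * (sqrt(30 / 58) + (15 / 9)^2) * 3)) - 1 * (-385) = 213 * sqrt(435) / 16910 + 3895915 / 10146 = 384.25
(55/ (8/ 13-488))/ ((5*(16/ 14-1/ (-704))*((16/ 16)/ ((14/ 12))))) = -7007/ 304506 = -0.02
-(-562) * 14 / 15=7868 / 15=524.53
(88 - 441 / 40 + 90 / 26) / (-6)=-41827 / 3120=-13.41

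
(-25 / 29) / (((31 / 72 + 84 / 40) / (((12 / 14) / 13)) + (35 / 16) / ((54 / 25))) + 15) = -108000 / 6814333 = -0.02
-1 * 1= -1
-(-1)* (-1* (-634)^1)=634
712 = 712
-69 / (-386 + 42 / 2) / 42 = 23 / 5110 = 0.00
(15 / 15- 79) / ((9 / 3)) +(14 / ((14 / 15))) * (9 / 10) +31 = 18.50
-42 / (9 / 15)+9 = -61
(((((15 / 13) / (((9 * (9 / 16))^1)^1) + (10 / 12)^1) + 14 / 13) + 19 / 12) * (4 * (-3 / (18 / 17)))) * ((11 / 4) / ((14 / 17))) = -16610275 / 117936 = -140.84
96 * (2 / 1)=192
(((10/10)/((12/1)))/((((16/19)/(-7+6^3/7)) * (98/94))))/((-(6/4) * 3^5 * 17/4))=-149131/102019176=-0.00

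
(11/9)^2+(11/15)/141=28534/19035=1.50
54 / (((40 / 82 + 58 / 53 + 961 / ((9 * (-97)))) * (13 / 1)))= 102439566 / 11870573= 8.63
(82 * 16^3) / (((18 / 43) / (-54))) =-43327488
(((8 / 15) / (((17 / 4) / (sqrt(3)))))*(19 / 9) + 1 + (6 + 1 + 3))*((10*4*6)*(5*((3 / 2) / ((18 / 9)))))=12160*sqrt(3) / 51 + 9900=10312.98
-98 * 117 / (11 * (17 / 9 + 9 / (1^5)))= -1053 / 11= -95.73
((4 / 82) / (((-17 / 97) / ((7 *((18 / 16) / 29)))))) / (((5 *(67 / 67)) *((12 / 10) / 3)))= -6111 / 161704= -0.04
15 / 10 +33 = 69 / 2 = 34.50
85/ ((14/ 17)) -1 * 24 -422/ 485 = 531957/ 6790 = 78.34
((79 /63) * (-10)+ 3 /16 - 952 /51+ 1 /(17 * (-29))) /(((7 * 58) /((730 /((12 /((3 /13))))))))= -5626708235 /5245740864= -1.07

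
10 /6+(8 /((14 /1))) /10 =1.72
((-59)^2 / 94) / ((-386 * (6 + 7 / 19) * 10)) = -66139 / 43903640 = -0.00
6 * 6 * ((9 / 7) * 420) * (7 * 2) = 272160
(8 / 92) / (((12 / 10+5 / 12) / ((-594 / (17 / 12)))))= -855360 / 37927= -22.55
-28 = -28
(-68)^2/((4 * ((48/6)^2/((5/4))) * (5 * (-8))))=-289/512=-0.56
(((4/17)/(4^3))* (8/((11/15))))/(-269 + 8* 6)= -15/82654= -0.00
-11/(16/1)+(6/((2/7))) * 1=325/16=20.31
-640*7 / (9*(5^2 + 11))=-1120 / 81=-13.83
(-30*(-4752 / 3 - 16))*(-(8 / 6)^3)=-1024000 / 9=-113777.78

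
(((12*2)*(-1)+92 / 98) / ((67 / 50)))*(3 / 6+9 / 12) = -70625 / 3283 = -21.51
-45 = -45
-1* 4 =-4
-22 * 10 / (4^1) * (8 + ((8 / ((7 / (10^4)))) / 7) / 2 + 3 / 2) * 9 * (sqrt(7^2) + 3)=-200304225 / 49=-4087841.33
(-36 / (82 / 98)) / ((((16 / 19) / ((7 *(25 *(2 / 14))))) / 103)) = -21575925 / 164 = -131560.52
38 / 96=19 / 48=0.40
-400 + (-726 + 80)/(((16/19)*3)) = -15737/24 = -655.71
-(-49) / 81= 49 / 81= 0.60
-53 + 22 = -31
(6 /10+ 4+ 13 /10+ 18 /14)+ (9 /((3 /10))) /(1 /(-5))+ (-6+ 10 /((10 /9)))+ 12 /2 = -9367 /70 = -133.81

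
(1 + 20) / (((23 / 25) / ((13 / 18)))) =2275 / 138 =16.49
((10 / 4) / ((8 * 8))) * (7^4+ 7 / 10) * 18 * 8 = 216153 / 16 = 13509.56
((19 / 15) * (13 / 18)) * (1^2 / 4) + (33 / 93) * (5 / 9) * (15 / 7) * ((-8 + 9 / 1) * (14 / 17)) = 328169 / 569160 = 0.58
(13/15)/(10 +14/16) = 104/1305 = 0.08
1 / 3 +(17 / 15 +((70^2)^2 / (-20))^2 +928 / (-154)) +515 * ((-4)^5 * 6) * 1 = 1664582634139934 / 1155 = 1441197085835.44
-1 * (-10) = 10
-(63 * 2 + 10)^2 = -18496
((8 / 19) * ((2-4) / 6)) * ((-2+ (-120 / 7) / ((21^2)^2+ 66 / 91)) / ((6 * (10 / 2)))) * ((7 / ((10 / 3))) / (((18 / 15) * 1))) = 27531182 / 1681294515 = 0.02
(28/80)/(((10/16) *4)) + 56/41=3087/2050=1.51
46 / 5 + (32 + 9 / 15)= 209 / 5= 41.80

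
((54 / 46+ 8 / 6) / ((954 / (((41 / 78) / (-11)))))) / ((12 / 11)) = -7093 / 61613136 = -0.00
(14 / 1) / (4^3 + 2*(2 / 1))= 7 / 34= 0.21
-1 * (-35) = 35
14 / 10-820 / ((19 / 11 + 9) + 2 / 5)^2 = -2445173 / 468180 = -5.22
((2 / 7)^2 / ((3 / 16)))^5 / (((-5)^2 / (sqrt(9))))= 1073741824 / 572012379225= 0.00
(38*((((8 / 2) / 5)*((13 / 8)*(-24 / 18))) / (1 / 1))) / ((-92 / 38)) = 27.21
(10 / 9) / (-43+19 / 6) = -20 / 717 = -0.03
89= 89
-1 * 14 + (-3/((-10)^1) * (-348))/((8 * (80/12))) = -6383/400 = -15.96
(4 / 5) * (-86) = -344 / 5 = -68.80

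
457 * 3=1371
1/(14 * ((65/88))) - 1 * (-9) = 4139/455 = 9.10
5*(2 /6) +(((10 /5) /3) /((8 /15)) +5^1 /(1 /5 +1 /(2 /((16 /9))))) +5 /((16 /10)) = 12505 /1176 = 10.63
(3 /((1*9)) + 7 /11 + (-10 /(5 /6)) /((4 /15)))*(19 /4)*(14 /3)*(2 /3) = -193249 /297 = -650.67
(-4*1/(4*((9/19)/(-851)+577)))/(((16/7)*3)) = -113183/447816192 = -0.00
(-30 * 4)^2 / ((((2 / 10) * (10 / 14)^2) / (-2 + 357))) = 50097600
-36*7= -252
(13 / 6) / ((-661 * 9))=-13 / 35694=-0.00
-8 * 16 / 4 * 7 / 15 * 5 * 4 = -896 / 3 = -298.67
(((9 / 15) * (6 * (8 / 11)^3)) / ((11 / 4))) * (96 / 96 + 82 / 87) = 2076672 / 2122945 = 0.98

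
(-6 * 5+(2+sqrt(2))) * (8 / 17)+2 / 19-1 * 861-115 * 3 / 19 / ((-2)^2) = -1135165 / 1292+8 * sqrt(2) / 17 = -877.95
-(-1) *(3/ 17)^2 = 9/ 289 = 0.03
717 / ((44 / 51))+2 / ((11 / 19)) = 36719 / 44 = 834.52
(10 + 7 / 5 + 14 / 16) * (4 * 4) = 982 / 5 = 196.40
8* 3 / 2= 12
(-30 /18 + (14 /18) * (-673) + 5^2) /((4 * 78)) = -4501 /2808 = -1.60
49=49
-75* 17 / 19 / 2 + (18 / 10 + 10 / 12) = -8812 / 285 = -30.92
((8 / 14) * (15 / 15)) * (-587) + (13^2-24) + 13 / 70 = -13317 / 70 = -190.24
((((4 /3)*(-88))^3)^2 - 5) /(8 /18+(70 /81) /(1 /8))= 1902199139463619 /5364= 354623254933.56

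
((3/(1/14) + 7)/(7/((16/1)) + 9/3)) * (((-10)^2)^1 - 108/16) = 1329.24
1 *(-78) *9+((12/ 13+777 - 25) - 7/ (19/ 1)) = 12487/ 247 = 50.55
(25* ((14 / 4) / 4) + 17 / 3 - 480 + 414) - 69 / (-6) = -647 / 24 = -26.96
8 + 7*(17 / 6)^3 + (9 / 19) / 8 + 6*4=98125 / 513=191.28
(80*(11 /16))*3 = 165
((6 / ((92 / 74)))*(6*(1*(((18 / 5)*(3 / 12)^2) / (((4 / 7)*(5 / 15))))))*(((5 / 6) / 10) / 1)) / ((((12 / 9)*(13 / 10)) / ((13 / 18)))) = 6993 / 5888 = 1.19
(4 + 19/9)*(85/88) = 425/72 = 5.90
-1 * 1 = -1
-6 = -6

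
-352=-352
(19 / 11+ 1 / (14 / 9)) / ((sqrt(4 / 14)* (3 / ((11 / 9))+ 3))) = 73* sqrt(14) / 336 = 0.81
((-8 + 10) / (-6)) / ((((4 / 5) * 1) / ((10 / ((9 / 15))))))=-125 / 18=-6.94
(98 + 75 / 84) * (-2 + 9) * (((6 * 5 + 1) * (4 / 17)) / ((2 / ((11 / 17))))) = 1633.61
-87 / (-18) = 29 / 6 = 4.83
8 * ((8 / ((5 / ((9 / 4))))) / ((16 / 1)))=9 / 5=1.80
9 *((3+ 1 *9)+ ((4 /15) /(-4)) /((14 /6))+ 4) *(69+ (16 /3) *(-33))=-538317 /35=-15380.49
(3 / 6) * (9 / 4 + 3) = 21 / 8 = 2.62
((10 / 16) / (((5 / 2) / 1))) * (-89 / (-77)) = 89 / 308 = 0.29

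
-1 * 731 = -731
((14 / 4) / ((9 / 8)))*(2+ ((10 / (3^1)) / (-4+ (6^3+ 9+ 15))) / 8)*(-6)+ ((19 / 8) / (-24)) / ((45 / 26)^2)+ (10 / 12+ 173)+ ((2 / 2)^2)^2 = 788156551 / 5734800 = 137.43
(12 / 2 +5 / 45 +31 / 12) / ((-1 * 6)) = -313 / 216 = -1.45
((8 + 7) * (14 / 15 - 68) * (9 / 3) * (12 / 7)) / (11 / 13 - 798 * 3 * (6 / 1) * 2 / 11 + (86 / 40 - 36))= 103577760 / 52945697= 1.96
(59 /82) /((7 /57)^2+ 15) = 191691 /4000288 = 0.05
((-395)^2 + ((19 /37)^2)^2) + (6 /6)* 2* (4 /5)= 1462095495018 /9370805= 156026.67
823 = 823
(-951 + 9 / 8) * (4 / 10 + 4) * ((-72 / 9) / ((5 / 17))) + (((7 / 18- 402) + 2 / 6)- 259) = 50859343 / 450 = 113020.76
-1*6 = -6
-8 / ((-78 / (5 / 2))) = 10 / 39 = 0.26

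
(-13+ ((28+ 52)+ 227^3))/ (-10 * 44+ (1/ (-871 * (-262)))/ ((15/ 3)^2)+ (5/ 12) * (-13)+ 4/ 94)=-18818656821315000/ 716528606993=-26263.65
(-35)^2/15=245/3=81.67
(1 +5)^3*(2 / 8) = 54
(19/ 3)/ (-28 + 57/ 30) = -190/ 783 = -0.24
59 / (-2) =-59 / 2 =-29.50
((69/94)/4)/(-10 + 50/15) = -207/7520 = -0.03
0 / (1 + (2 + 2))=0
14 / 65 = 0.22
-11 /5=-2.20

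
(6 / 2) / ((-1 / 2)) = -6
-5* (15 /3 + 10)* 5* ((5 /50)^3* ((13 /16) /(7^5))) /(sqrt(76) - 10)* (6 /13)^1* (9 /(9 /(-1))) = -15 /4302592 - 3* sqrt(19) /4302592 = -0.00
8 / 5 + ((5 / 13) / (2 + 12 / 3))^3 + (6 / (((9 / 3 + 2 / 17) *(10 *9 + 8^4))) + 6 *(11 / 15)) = 24299041625 / 4049352216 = 6.00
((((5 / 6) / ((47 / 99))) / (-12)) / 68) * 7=-385 / 25568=-0.02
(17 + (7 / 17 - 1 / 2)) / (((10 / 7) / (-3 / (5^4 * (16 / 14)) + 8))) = 6436619 / 68000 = 94.66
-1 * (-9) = 9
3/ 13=0.23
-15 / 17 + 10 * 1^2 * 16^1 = 2705 / 17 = 159.12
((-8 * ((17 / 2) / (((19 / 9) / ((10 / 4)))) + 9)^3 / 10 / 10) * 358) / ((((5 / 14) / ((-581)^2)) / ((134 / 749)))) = -12316441683603775977 / 366956500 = -33563764870.23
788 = 788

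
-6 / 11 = -0.55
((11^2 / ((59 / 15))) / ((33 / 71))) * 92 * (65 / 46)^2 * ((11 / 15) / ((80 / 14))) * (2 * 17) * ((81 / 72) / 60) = 172773601 / 173696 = 994.69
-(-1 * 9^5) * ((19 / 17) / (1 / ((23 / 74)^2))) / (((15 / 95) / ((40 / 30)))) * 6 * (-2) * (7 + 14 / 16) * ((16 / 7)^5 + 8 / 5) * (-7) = 2278858503.66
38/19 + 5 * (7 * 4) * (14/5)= 394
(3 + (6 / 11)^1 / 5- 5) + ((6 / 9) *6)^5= 56216 / 55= 1022.11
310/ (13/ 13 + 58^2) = 62/ 673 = 0.09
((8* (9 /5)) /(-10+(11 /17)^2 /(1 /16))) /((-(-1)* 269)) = -1156 /71285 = -0.02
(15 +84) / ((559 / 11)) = 1089 / 559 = 1.95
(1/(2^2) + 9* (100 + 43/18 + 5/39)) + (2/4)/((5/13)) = 240293/260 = 924.20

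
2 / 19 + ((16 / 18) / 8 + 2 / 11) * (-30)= -5444 / 627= -8.68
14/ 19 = 0.74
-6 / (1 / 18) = -108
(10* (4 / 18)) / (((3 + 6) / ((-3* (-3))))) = 20 / 9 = 2.22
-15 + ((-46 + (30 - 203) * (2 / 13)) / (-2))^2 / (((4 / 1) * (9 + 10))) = 7531 / 3211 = 2.35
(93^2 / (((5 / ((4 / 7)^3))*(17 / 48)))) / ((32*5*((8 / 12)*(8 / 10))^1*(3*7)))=103788 / 204085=0.51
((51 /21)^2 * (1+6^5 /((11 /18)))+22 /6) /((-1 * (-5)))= 17338246 /1155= 15011.47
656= 656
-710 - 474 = -1184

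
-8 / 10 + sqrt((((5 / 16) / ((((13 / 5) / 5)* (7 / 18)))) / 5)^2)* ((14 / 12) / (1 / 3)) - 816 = -848347 / 1040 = -815.72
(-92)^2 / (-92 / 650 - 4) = -1375400 / 673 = -2043.68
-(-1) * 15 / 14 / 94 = 0.01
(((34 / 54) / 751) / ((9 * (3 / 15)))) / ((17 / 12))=20 / 60831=0.00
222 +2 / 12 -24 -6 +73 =1591 / 6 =265.17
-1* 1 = -1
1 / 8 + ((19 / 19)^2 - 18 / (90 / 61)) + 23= 477 / 40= 11.92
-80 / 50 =-8 / 5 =-1.60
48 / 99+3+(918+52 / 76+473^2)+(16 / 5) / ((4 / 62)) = 704436911 / 3135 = 224700.77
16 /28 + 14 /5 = 118 /35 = 3.37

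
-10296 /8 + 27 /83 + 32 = -104138 /83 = -1254.67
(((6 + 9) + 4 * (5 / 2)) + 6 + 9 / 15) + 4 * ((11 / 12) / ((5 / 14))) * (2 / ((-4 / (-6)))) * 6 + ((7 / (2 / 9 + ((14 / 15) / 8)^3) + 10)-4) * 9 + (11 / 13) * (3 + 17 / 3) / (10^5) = 4001992611773 / 7251450000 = 551.89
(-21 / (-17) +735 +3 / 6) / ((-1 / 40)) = -500980 / 17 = -29469.41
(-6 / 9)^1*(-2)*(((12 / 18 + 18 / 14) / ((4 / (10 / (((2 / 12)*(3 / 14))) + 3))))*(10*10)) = 1160300 / 63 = 18417.46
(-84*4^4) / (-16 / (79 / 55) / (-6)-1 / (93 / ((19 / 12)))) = -1895878656 / 162179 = -11690.04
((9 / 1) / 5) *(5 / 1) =9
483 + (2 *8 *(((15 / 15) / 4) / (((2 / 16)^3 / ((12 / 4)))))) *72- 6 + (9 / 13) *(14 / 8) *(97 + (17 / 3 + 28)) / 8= 442864.79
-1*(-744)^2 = -553536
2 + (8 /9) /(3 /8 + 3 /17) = 2438 /675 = 3.61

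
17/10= 1.70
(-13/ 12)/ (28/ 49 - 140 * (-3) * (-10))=91/ 352752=0.00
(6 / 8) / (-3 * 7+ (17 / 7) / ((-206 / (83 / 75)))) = -162225 / 4545122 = -0.04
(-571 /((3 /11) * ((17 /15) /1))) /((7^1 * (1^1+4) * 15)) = -6281 /1785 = -3.52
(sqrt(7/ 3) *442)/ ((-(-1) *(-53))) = -442 *sqrt(21)/ 159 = -12.74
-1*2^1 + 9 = 7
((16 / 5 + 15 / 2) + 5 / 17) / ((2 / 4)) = 1869 / 85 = 21.99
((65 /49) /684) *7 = 65 /4788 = 0.01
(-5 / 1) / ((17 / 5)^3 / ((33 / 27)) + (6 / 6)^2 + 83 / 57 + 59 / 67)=-26255625 / 186386348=-0.14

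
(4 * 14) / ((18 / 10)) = 280 / 9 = 31.11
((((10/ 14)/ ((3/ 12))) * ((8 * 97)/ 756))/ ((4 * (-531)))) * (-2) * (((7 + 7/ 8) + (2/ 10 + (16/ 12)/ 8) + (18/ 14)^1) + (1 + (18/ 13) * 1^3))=12617663/ 383572098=0.03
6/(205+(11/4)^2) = 96/3401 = 0.03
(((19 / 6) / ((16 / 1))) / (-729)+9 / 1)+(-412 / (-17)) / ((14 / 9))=204700939 / 8328096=24.58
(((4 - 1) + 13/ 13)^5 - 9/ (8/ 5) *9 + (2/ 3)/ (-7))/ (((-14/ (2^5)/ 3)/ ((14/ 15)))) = -654044/ 105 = -6228.99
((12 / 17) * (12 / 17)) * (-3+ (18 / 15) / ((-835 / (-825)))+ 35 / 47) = -0.53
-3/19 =-0.16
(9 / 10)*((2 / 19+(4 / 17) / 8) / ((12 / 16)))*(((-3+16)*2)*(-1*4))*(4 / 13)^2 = -1.59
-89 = -89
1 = 1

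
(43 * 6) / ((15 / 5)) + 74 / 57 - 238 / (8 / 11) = -239.95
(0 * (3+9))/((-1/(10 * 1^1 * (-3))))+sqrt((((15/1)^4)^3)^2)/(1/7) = 908224365234375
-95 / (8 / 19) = -1805 / 8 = -225.62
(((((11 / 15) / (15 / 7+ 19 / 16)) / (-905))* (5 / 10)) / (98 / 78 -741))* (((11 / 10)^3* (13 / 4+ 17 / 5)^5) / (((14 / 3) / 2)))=23762577839107107 / 19477500500000000000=0.00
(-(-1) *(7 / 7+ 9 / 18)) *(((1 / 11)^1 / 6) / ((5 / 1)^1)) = 1 / 220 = 0.00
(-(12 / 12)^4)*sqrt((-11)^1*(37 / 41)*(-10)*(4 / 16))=-sqrt(166870) / 82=-4.98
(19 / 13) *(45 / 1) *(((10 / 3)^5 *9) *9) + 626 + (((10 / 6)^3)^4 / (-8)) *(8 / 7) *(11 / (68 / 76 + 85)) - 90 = 173070327209986387 / 78925365792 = 2192835.29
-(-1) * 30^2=900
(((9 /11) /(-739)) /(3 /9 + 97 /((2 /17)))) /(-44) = 27 /885069262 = 0.00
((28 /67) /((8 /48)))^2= 28224 /4489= 6.29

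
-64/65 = -0.98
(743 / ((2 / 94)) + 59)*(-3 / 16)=-26235 / 4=-6558.75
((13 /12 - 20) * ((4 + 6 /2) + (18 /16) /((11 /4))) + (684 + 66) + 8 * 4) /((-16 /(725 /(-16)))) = 122849075 /67584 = 1817.72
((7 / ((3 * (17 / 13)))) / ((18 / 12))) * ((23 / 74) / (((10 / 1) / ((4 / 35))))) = 598 / 141525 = 0.00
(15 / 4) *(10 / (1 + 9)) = 15 / 4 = 3.75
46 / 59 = 0.78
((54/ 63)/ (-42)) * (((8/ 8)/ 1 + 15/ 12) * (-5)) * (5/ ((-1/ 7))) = -225/ 28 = -8.04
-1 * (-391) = 391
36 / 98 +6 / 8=1.12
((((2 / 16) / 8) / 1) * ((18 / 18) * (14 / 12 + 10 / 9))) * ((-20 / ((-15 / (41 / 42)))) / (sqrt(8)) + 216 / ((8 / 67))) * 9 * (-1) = -74169 / 128 - 1681 * sqrt(2) / 16128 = -579.59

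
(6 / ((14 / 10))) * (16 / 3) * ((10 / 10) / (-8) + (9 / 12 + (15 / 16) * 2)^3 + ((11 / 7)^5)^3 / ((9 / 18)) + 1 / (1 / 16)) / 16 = 21800287362890127255 / 8507630225817856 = 2562.44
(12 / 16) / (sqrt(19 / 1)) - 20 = -19.83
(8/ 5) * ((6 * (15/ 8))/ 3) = 6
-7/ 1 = -7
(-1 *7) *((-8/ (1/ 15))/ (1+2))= 280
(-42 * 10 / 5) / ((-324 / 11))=77 / 27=2.85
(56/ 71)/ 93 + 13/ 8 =86287/ 52824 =1.63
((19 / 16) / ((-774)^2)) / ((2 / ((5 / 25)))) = 19 / 95852160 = 0.00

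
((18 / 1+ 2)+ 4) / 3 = 8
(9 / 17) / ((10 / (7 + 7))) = 0.74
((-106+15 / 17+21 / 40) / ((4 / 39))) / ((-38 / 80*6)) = 924599 / 2584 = 357.82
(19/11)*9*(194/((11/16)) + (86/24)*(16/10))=2707842/605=4475.77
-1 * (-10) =10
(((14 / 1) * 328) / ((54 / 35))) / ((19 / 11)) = 883960 / 513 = 1723.12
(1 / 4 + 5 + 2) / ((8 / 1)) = 29 / 32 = 0.91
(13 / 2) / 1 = 13 / 2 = 6.50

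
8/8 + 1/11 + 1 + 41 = 474/11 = 43.09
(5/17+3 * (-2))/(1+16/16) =-97/34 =-2.85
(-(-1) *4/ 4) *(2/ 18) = 1/ 9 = 0.11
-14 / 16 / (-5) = 7 / 40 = 0.18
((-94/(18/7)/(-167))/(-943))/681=-329/965201049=-0.00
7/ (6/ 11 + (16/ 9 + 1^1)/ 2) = 1386/ 383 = 3.62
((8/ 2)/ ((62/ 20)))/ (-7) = -40/ 217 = -0.18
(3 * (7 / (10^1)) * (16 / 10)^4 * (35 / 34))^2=22658678784 / 112890625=200.71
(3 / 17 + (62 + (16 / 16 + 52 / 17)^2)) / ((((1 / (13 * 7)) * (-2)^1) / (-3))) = 3102645 / 289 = 10735.80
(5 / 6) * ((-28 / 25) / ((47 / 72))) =-336 / 235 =-1.43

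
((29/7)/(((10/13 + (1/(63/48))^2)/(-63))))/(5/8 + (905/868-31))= 99907668/15154873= 6.59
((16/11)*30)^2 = 230400/121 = 1904.13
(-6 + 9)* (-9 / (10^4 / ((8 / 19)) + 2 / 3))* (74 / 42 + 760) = -431919 / 498764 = -0.87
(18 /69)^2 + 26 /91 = 1310 /3703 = 0.35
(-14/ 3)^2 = 196/ 9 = 21.78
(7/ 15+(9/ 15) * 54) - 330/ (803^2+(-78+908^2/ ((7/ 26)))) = 4264303861/ 129745905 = 32.87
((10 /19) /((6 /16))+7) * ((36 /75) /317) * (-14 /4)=-6706 /150575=-0.04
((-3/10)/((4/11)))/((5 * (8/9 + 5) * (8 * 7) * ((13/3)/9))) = -8019/7716800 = -0.00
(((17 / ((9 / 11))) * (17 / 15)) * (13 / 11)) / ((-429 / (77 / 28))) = -289 / 1620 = -0.18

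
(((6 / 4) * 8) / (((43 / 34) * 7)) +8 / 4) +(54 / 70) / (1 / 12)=12.61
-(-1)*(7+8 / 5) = 8.60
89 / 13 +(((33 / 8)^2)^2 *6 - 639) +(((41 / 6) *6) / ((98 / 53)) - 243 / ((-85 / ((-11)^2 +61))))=182691166211 / 110888960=1647.51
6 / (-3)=-2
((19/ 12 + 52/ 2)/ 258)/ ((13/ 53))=17543/ 40248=0.44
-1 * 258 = -258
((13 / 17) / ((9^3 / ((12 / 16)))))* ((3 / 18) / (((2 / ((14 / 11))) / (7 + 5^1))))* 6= 91 / 15147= 0.01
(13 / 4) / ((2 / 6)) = 39 / 4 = 9.75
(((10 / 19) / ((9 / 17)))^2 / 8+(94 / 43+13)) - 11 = 10837435 / 2514726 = 4.31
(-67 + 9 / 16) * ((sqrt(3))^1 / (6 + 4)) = -1063 * sqrt(3) / 160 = -11.51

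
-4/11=-0.36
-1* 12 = -12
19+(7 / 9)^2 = 1588 / 81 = 19.60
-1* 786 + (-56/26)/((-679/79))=-990830/1261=-785.75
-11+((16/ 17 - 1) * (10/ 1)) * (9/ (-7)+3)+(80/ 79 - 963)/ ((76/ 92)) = -210148718/ 178619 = -1176.52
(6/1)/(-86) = -3/43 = -0.07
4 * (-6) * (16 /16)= -24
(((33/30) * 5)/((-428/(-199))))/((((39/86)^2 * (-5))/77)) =-311654497/1627470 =-191.50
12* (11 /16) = 33 /4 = 8.25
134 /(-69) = -134 /69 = -1.94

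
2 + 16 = 18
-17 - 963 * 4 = -3869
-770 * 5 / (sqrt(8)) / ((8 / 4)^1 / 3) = -5775 * sqrt(2) / 4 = -2041.77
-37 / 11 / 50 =-37 / 550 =-0.07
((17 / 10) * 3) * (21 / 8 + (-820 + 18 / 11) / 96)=-10591 / 352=-30.09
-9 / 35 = -0.26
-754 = -754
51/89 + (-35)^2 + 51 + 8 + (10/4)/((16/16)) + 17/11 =1288.62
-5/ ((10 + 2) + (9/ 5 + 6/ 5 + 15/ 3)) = -1/ 4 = -0.25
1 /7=0.14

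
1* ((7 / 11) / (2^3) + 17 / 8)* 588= 14259 / 11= 1296.27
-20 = -20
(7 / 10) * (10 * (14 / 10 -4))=-91 / 5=-18.20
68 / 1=68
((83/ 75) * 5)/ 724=83/ 10860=0.01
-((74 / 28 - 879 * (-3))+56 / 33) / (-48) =1220299 / 22176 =55.03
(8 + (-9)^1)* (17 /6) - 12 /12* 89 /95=-2149 /570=-3.77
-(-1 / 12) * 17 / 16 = 17 / 192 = 0.09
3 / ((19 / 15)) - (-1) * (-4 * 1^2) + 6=83 / 19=4.37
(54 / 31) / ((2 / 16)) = 432 / 31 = 13.94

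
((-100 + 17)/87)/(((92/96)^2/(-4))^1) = 63744/15341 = 4.16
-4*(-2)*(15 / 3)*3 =120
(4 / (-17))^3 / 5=-64 / 24565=-0.00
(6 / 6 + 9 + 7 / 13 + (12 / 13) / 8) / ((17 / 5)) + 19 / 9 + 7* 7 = 54.24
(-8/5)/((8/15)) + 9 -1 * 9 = -3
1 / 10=0.10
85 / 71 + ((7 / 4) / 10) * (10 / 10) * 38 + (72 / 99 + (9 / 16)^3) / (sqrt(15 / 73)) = 40787 * sqrt(1095) / 675840 + 11143 / 1420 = 9.84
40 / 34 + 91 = 1567 / 17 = 92.18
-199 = -199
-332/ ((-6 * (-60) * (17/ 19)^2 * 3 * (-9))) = 29963/ 702270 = 0.04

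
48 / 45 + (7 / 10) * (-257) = -1073 / 6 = -178.83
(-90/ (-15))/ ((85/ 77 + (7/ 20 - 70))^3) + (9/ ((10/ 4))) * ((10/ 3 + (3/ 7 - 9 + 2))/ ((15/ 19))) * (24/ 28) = -6079020828711349808/ 480314083708338075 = -12.66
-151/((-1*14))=151/14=10.79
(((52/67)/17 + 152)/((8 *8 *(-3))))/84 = -6185/656064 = -0.01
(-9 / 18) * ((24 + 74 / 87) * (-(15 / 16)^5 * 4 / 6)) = 91209375 / 15204352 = 6.00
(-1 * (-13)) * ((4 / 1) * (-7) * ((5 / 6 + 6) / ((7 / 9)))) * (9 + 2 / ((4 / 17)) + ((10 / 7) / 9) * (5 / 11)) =-12981215 / 231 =-56195.74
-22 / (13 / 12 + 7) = -264 / 97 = -2.72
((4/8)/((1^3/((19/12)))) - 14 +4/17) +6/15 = -25649/2040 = -12.57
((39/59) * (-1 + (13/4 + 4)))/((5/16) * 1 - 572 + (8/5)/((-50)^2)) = -12187500/1686476237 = -0.01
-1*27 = -27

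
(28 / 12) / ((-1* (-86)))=7 / 258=0.03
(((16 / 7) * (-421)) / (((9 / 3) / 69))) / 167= -132.53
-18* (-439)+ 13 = 7915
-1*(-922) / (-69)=-922 / 69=-13.36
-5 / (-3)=5 / 3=1.67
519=519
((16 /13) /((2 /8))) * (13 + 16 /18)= 8000 /117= 68.38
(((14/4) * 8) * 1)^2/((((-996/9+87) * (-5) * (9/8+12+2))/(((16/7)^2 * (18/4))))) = 10.30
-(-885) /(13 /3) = 2655 /13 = 204.23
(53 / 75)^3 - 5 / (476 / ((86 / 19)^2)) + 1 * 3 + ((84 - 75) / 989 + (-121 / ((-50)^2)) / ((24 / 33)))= 3.08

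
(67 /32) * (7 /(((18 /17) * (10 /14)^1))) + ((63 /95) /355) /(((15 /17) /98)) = 1902377911 /97128000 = 19.59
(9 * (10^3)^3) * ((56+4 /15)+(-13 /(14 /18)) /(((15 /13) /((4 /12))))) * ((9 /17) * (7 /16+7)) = 1822837500000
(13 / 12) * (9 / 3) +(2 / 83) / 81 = 3.25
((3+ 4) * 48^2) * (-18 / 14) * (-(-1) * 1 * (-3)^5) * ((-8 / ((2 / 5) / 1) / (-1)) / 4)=25194240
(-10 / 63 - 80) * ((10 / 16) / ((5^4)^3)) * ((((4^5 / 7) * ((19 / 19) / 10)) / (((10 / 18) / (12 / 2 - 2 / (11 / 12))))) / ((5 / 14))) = -155136 / 2685546875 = -0.00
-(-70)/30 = 7/3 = 2.33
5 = 5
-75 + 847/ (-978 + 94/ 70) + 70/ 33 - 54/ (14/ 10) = -886889330/ 7896273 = -112.32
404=404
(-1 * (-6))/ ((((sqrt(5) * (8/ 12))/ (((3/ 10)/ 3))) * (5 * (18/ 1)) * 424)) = sqrt(5)/ 212000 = 0.00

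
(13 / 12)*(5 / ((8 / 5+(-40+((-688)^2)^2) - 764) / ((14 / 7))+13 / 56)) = 4550 / 94102907444307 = 0.00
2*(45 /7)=90 /7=12.86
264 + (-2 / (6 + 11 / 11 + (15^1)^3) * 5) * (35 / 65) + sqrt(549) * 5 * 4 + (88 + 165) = 60 * sqrt(61) + 11365176 / 21983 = 985.61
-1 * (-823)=823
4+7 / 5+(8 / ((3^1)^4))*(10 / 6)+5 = 12836 / 1215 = 10.56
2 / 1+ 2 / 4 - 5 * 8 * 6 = -475 / 2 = -237.50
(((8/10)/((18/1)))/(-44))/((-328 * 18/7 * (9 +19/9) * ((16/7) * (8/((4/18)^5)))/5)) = 49/3067902604800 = 0.00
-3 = -3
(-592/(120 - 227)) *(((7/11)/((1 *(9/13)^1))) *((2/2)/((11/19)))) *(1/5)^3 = 1023568/14565375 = 0.07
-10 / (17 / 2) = -20 / 17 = -1.18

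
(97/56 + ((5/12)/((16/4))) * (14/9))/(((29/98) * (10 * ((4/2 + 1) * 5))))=2506/58725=0.04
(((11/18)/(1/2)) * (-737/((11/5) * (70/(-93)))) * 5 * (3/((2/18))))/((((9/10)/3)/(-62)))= -106238550/7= -15176935.71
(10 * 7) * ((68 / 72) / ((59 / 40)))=23800 / 531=44.82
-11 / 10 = -1.10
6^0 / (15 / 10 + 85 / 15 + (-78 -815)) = -6 / 5315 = -0.00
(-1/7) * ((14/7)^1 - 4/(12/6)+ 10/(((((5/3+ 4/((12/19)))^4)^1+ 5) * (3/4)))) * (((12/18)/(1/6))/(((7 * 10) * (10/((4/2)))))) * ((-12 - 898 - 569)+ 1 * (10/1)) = 23504/3014235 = 0.01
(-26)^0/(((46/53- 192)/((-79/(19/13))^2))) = -55900637/3656930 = -15.29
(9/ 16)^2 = 81/ 256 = 0.32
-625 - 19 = -644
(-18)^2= 324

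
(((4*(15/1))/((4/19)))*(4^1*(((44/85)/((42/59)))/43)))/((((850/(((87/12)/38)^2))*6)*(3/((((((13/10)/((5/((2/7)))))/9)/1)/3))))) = 7095517/56227949820000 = 0.00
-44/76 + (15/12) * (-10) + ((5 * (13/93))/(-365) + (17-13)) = -2342699/257982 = -9.08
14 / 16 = 7 / 8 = 0.88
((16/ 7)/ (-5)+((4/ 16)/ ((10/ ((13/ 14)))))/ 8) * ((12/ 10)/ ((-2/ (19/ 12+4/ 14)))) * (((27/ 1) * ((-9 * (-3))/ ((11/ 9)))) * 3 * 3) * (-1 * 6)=-16407.00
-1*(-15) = 15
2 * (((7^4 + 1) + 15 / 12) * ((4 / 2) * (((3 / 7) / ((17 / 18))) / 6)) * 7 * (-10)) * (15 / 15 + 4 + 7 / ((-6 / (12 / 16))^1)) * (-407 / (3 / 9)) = 17430147405 / 68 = 256325697.13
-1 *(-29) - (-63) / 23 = 730 / 23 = 31.74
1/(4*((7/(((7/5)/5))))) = 1/100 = 0.01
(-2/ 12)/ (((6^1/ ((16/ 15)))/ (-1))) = 4/ 135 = 0.03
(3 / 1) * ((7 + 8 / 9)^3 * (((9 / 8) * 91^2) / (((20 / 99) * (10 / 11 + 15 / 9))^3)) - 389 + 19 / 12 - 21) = 3827683377219097279 / 39304000000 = 97386611.47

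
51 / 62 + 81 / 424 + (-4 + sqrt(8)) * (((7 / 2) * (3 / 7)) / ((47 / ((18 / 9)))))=6 * sqrt(2) / 47 + 468453 / 617768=0.94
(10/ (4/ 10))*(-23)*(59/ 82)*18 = -305325/ 41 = -7446.95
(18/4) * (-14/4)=-63/4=-15.75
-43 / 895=-0.05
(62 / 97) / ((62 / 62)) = 62 / 97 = 0.64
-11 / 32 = -0.34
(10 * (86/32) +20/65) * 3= 8481/104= 81.55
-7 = -7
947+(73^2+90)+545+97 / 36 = 248893 / 36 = 6913.69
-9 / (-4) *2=4.50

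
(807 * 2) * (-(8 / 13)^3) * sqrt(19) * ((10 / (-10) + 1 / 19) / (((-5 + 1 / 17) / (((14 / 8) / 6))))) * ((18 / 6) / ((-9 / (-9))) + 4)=-6146112 * sqrt(19) / 41743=-641.79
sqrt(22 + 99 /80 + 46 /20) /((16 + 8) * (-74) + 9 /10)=-sqrt(1135) /11834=-0.00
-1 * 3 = -3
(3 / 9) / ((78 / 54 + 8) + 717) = 3 / 6538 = 0.00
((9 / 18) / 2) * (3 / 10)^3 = 27 / 4000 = 0.01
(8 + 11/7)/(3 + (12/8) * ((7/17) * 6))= 1139/798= 1.43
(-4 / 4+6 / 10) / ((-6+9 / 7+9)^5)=-16807 / 60750000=-0.00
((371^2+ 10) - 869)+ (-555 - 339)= 135888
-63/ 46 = -1.37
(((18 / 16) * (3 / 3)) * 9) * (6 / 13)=243 / 52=4.67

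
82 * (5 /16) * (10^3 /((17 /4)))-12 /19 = 1947296 /323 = 6028.78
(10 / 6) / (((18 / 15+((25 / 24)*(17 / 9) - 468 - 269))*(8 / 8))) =-1800 / 792539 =-0.00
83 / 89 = 0.93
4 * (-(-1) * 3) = 12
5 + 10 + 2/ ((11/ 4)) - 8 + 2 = 107/ 11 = 9.73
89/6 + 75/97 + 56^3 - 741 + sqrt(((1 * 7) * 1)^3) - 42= 7 * sqrt(7) + 101761889/582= 174867.13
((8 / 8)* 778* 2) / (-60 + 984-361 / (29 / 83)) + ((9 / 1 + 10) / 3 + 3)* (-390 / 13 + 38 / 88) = -290.22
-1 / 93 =-0.01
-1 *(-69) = 69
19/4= 4.75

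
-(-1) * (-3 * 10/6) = -5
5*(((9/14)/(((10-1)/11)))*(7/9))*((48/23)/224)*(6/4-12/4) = -55/1288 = -0.04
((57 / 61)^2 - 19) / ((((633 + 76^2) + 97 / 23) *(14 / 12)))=-775675 / 320169724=-0.00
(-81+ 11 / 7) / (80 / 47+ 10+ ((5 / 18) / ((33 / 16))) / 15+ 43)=-1.45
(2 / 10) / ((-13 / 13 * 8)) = -1 / 40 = -0.02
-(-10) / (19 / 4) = 40 / 19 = 2.11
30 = 30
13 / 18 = 0.72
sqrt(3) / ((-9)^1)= -sqrt(3) / 9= -0.19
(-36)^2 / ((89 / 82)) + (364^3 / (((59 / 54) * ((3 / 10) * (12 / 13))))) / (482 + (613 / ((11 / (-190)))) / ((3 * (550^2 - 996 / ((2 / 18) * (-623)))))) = 2612233727537550398496 / 7870395753389537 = 331906.27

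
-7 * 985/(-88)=78.35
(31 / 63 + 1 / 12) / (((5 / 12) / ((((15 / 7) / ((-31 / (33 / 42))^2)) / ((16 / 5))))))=87725 / 147671104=0.00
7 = 7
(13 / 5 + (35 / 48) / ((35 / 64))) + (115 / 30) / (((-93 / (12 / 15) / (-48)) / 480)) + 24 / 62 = 355289 / 465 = 764.06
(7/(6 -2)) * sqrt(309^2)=2163/4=540.75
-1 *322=-322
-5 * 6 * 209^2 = -1310430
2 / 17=0.12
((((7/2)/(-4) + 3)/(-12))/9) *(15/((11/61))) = -5185/3168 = -1.64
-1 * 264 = -264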